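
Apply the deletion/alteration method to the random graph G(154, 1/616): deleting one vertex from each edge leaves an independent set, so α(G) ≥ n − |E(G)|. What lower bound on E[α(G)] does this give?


E[|E(G)|] = C(154, 2)·p = 11781 · (1/616) = 153/8.
E[α(G)] ≥ n − E[|E(G)|] = 154 − 153/8 = 1079/8.
Numerically: ≈ 134.875.
(This is only a lower bound; the true E[α(G)] may be larger.)

E[α(G)] ≥ 1079/8 ≈ 134.875.


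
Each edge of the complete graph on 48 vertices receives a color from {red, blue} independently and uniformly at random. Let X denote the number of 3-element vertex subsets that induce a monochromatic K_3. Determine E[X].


Let X = Σ_S X_S over the C(48, 3) = 17296 subsets S of size 3, where X_S = 1 if the K_3 on S is monochromatic.
For a fixed S, the K_3 on S has C(3, 2) = 3 edges. P[all 3 edges red] = (1/2)^3, and likewise for blue, so P[monochromatic] = 2·(1/2)^3 = 2^{1 − 3} = 1/4.
By linearity: E[X] = C(48, 3) · 2^{1 − 3} = 17296 · 1/4 = 4324.
Numerically: E[X] ≈ 4324.000.

E[X] = C(48,3)·2^(1−C(3,2)) = 4324 ≈ 4324.000.


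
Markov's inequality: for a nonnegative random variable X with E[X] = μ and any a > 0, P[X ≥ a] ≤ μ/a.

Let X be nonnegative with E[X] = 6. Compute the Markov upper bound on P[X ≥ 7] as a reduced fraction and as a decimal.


μ = E[X] = 6, a = 7.
Markov: P[X ≥ 7] ≤ μ/a = (6)/7 = 6/7.
Numerically: ≈ 0.857143.
(Since a = 7 > μ = 6.000000, the bound 6/7 is < 1 and informative.)

P[X ≥ 7] ≤ 6/7 ≈ 0.857143.


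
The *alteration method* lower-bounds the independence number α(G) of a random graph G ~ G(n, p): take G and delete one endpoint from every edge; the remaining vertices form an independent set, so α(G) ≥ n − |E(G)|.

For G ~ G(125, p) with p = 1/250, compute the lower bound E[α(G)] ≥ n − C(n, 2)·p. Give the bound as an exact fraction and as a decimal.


E[|E(G)|] = C(125, 2)·p = 7750 · (1/250) = 31.
E[α(G)] ≥ n − E[|E(G)|] = 125 − 31 = 94.
Numerically: ≈ 94.0000.
(This is only a lower bound; the true E[α(G)] may be larger.)

E[α(G)] ≥ 94 ≈ 94.0000.


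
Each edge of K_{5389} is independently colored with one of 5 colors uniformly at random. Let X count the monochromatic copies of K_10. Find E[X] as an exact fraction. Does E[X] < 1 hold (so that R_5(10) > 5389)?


E[X] = C(5389, 10) · 5^{1 − 45} = 5645340767466558997768874792926 · 5^{−44} = 5645340767466558997768874792926/5684341886080801486968994140625.
As a reduced fraction: E[X] = 5645340767466558997768874792926/5684341886080801486968994140625 ≈ 0.99314.
Is E[X] < 1? YES.
Since E[X] < 1, there exists a 5-coloring of K_{5389} with no monochromatic K_10; hence R_5(10) > 5389.

E[X] = 5645340767466558997768874792926/5684341886080801486968994140625 ≈ 0.99314; E[X] < 1, so R_5(10) > 5389.


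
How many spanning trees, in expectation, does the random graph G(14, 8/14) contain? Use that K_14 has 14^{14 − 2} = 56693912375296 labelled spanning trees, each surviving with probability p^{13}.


K_14 has 14^{14 − 2} = 56693912375296 labelled spanning trees.
For each such spanning tree H, let X_H = 1 if all 13 edges of H are present in G. Then P[X_H = 1] = p^{13} = (4/7)^{13} = 67108864/96889010407.
By linearity: E[X] = Σ_H E[X_H] = 56693912375296 · p^{13} = 56693912375296 · 67108864/96889010407 = 274877906944/7.
Numerically: E[X] ≈ 3.927e+10.

E[X] = 56693912375296 · (4/7)^{13} = 274877906944/7 ≈ 3.927e+10.


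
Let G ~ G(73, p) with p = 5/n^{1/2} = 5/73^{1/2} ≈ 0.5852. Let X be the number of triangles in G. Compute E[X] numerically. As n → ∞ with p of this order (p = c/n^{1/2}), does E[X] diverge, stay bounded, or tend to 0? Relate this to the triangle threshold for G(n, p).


Number of potential triangles: C(73, 3) = 62196.
Each occurs with probability p³ ≈ (0.5852)³ ≈ 2.004129e-01.
By linearity: E[X] = C(73, 3)·p³ ≈ 62196 · 2.004129e-01 ≈ 12464.8822.
Since α = 1/2 < 1, p = c/n^{1/2} ≫ 1/n is above the triangle threshold p ~ 1/n. Asymptotically E[X] ~ (c³/6)·n^{3(1−α)} = (5³/6)·n^{1.5} → ∞; triangles are abundant w.h.p.

E[X] ≈ 12464.8822; in regime p = Θ(1/n^{1/2}) E[X] diverges (above the triangle threshold p ~ 1/n).


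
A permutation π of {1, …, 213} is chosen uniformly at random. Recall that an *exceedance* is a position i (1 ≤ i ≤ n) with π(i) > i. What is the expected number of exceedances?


Write X = Σ_{i=1}^{213} X_i, where X_i = 1_{π(i) > i}.
For each fixed i, π(i) is uniform over {1, …, 213} (marginal of a uniform permutation), so P[π(i) > i] = (n − i)/n. Summing: Σ_{i=1}^{213} (n − i)/n = (0 + 1 + … + 212)/213 = 213(213 − 1)/(2·213) = (213 − 1)/2.
Hence E[X] = Σ_{i=1}^{213} (213 − i)/213 = 106 ≈ 106.0000.

E[X] = 106 = 106.0000.


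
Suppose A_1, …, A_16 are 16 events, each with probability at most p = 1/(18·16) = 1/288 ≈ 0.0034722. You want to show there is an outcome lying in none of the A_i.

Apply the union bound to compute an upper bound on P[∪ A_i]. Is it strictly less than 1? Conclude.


Union bound: P[∪_{i=1}^{16} A_i] ≤ Σ_i P[A_i] ≤ 16·p = 16·(1/288) = 1/18.
Numerically: 1/18 ≈ 0.0555556.
Is 1/18 < 1? YES.
Since P[∪ A_i] ≤ 1/18 < 1, the complement has P[∩ A_i^c] ≥ 1 − 1/18 = 17/18 > 0, so some outcome avoids every A_i.

16·p = 1/18 ≈ 0.0555556; existence CERTIFIED by the union bound.


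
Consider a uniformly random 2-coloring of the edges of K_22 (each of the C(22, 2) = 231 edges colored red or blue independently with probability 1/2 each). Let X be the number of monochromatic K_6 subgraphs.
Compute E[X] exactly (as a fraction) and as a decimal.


Let X = Σ_S X_S over the C(22, 6) = 74613 subsets S of size 6, where X_S = 1 if the K_6 on S is monochromatic.
For a fixed S, the K_6 on S has C(6, 2) = 15 edges. P[all 15 edges red] = (1/2)^15, and likewise for blue, so P[monochromatic] = 2·(1/2)^15 = 2^{1 − 15} = 1/16384.
Summing: E[X] = C(22, 6) · 2^{1 − 15} = 74613 · 1/16384 = 74613/16384.
Numerically: E[X] ≈ 4.554016.

E[X] = C(22,6)·2^(1−C(6,2)) = 74613/16384 ≈ 4.554016.


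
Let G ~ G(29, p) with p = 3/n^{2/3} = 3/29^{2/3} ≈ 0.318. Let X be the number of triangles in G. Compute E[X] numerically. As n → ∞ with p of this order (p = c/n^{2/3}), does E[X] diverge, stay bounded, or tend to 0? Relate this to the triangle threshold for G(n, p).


Number of potential triangles: C(29, 3) = 3654.
Each occurs with probability p³ ≈ (0.318)³ ≈ 3.21046e-02.
By linearity: E[X] = C(29, 3)·p³ ≈ 3654 · 3.21046e-02 ≈ 117.310.
Since α = 2/3 < 1, p = c/n^{2/3} ≫ 1/n is above the triangle threshold p ~ 1/n. Asymptotically E[X] ~ (c³/6)·n^{3(1−α)} = (3³/6)·n^{1} → ∞; triangles are abundant w.h.p.

E[X] ≈ 117.310; in regime p = Θ(1/n^{2/3}) E[X] diverges (above the triangle threshold p ~ 1/n).


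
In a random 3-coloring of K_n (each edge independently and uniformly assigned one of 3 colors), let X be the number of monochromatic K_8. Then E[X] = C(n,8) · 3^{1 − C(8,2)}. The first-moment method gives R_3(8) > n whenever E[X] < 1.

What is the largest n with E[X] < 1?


We need C(n, 8) · 3^{1 − 28} < 1, i.e. C(n, 8) < 3^{28 − 1} = 7625597484987.
Check values of n near the boundary:
  n = 153: C(153, 8) = 6183023199255; 6183023199255 < 7625597484987? YES
  n = 154: C(154, 8) = 6521818990995; 6521818990995 < 7625597484987? YES
  n = 155: C(155, 8) = 6876747915675; 6876747915675 < 7625597484987? YES
  n = 156: C(156, 8) = 7248464019225; 7248464019225 < 7625597484987? YES
  n = 157: C(157, 8) = 7637643295425; 7637643295425 < 7625597484987? NO
  n = 158: C(158, 8) = 8044984271181; 8044984271181 < 7625597484987? NO
The largest n with C(n, 8) < 7625597484987 is n = 156 (where E[X] = 805384891025/847288609443 ≈ 0.95054). Hence R_3(8) > 156, i.e. R_3(8) ≥ 157.

Largest n = 156; hence R_3(8) > 156.


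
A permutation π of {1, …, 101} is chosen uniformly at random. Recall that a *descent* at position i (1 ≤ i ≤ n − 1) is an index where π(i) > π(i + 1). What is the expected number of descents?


Write X = Σ X_I over i = 1, …, 100, with X_I the indicator of one descent.
There are 100 indicators.
For each fixed i, the pair (π(i), π(i+1)) is a uniformly random ordered pair of distinct values from {1, …, 101}; by symmetry P[π(i) > π(i+1)] = 1/2.
By linearity: E[X] = 100 · (1/2) = (101 − 1) · (1/2) = 50 ≈ 50.000.

E[X] = 50 = 50.000.


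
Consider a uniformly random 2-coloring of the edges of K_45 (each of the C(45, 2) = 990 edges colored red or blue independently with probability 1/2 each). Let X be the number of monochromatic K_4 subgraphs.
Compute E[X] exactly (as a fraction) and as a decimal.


Let X = Σ_S X_S over the C(45, 4) = 148995 subsets S of size 4, where X_S = 1 if the K_4 on S is monochromatic.
For a fixed S, the K_4 on S has C(4, 2) = 6 edges. P[all 6 edges red] = (1/2)^6, and likewise for blue, so P[monochromatic] = 2·(1/2)^6 = 2^{1 − 6} = 1/32.
By linearity: E[X] = C(45, 4) · 2^{1 − 6} = 148995 · 1/32 = 148995/32.
Numerically: E[X] ≈ 4656.09375.

E[X] = C(45,4)·2^(1−C(4,2)) = 148995/32 ≈ 4656.09375.


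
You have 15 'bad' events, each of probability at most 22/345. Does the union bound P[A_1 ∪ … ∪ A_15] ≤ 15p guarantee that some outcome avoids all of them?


Union bound: P[∪_{i=1}^{15} A_i] ≤ Σ_i P[A_i] ≤ 15·p = 15·(22/345) = 22/23.
Numerically: 22/23 ≈ 0.9565217.
Is 22/23 < 1? YES.
Since P[∪ A_i] ≤ 22/23 < 1, the complement has P[∩ A_i^c] ≥ 1 − 22/23 = 1/23 > 0, so some outcome avoids every A_i.

15·p = 22/23 ≈ 0.9565217; existence CERTIFIED by the union bound.


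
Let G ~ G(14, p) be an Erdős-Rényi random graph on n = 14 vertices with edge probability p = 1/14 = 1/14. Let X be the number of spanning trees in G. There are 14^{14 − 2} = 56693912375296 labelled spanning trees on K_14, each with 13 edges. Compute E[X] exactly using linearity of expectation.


K_14 has 14^{14 − 2} = 56693912375296 labelled spanning trees.
For each such spanning tree H, let X_H = 1 if all 13 edges of H are present in G. Then P[X_H = 1] = p^{13} = (1/14)^{13} = 1/793714773254144.
By linearity of expectation: E[X] = Σ_H E[X_H] = 56693912375296 · p^{13} = 56693912375296 · 1/793714773254144 = 1/14.
Numerically: E[X] ≈ 0.071429.

E[X] = 56693912375296 · (1/14)^{13} = 1/14 ≈ 0.071429.


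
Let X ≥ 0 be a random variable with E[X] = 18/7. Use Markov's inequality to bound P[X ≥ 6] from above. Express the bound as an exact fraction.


μ = E[X] = 18/7, a = 6.
Markov: P[X ≥ 6] ≤ μ/a = (18/7)/6 = 3/7.
Numerically: ≈ 0.4286.
(Since a = 6 > μ = 2.5714, the bound 3/7 is < 1 and informative.)

P[X ≥ 6] ≤ 3/7 ≈ 0.4286.


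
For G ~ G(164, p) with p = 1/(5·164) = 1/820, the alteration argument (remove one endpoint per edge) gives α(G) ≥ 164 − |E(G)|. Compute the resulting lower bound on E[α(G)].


E[|E(G)|] = C(164, 2)·p = 13366 · (1/820) = 163/10.
E[α(G)] ≥ n − E[|E(G)|] = 164 − 163/10 = 1477/10.
Numerically: ≈ 147.700000.
(This is only a lower bound; the true E[α(G)] may be larger.)

E[α(G)] ≥ 1477/10 ≈ 147.700000.


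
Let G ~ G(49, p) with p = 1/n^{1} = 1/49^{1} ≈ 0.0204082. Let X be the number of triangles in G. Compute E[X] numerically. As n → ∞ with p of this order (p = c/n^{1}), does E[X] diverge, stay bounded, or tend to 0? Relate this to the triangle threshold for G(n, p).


Number of potential triangles: C(49, 3) = 18424.
Each occurs with probability p³ ≈ (0.0204082)³ ≈ 8.49985975e-06.
By linearity: E[X] = C(49, 3)·p³ ≈ 18424 · 8.49985975e-06 ≈ 0.156601.
Here α = 1, so p = 1/n is exactly at the triangle threshold p ~ 1/n. Asymptotically E[X] → c³/6 = 1³/6 = 1/6 ≈ 0.166667, a bounded constant. In this regime the triangle count is asymptotically Poisson(c³/6).

E[X] ≈ 0.156601; in regime p = Θ(1/n^{1}) E[X] stays bounded (at the triangle threshold p ~ 1/n).


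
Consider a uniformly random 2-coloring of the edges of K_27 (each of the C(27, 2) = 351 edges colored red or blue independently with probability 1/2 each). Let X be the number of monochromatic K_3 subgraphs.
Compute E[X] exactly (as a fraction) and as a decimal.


Let X = Σ_S X_S over the C(27, 3) = 2925 subsets S of size 3, where X_S = 1 if the K_3 on S is monochromatic.
For a fixed S, the K_3 on S has C(3, 2) = 3 edges. P[all 3 edges red] = (1/2)^3, and likewise for blue, so P[monochromatic] = 2·(1/2)^3 = 2^{1 − 3} = 1/4.
Summing: E[X] = C(27, 3) · 2^{1 − 3} = 2925 · 1/4 = 2925/4.
Numerically: E[X] ≈ 731.250000.

E[X] = C(27,3)·2^(1−C(3,2)) = 2925/4 ≈ 731.250000.


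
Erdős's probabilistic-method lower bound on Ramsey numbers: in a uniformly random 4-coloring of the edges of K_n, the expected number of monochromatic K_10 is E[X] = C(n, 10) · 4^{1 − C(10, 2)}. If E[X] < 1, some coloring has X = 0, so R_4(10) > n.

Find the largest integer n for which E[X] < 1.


We need C(n, 10) · 4^{1 − 45} < 1, i.e. C(n, 10) < 4^{45 − 1} = 309485009821345068724781056.
Check values of n near the boundary:
  n = 2019: C(2019, 10) = 303322949179835278009229628; 303322949179835278009229628 < 309485009821345068724781056? YES
  n = 2020: C(2020, 10) = 304832018578739931133653656; 304832018578739931133653656 < 309485009821345068724781056? YES
  n = 2021: C(2021, 10) = 306347841644770462864800616; 306347841644770462864800616 < 309485009821345068724781056? YES
  n = 2022: C(2022, 10) = 307870445231474093395937796; 307870445231474093395937796 < 309485009821345068724781056? YES
  n = 2023: C(2023, 10) = 309399856285778485315440716; 309399856285778485315440716 < 309485009821345068724781056? YES
  n = 2024: C(2024, 10) = 310936101848269937576192656; 310936101848269937576192656 < 309485009821345068724781056? NO
The largest n with C(n, 10) < 309485009821345068724781056 is n = 2023 (where E[X] = 77349964071444621328860179/77371252455336267181195264 ≈ 0.999725). Hence R_4(10) > 2023, i.e. R_4(10) ≥ 2024.

Largest n = 2023; hence R_4(10) > 2023.


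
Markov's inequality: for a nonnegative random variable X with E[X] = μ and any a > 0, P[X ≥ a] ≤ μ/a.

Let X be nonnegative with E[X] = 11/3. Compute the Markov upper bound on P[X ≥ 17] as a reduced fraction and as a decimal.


μ = E[X] = 11/3, a = 17.
Markov: P[X ≥ 17] ≤ μ/a = (11/3)/17 = 11/51.
Numerically: ≈ 0.21569.
(Since a = 17 > μ = 3.66667, the bound 11/51 is < 1 and informative.)

P[X ≥ 17] ≤ 11/51 ≈ 0.21569.


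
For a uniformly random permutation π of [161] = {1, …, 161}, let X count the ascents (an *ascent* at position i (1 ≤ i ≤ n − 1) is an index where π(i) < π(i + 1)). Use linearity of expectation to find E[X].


Write X = Σ X_I over i = 1, …, 160, with X_I the indicator of one ascent.
There are 160 indicators.
For each fixed i, the pair (π(i), π(i+1)) is a uniformly random ordered pair of distinct values from {1, …, 161}; by symmetry P[π(i) < π(i+1)] = 1/2.
By linearity: E[X] = 160 · (1/2) = (161 − 1) · (1/2) = 80 ≈ 80.00000.

E[X] = 80 = 80.00000.


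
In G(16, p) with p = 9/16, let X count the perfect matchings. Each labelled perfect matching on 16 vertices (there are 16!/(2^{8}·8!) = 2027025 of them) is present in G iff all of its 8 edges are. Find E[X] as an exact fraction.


K_16 has 16!/(2^{8}·8!) = 2027025 labelled perfect matchings.
For each such perfect matching H, let X_H = 1 if all 8 edges of H are present in G. Then P[X_H = 1] = p^{8} = (9/16)^{8} = 43046721/4294967296.
By linearity of expectation: E[X] = Σ_H E[X_H] = 2027025 · p^{8} = 2027025 · 43046721/4294967296 = 87256779635025/4294967296.
Numerically: E[X] ≈ 2.03e+04.

E[X] = 2027025 · (9/16)^{8} = 87256779635025/4294967296 ≈ 2.03e+04.


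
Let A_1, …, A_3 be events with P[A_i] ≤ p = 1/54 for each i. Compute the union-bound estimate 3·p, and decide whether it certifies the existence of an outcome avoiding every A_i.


Union bound: P[∪_{i=1}^{3} A_i] ≤ Σ_i P[A_i] ≤ 3·p = 3·(1/54) = 1/18.
Numerically: 1/18 ≈ 0.055556.
Is 1/18 < 1? YES.
Since P[∪ A_i] ≤ 1/18 < 1, the complement has P[∩ A_i^c] ≥ 1 − 1/18 = 17/18 > 0, so some outcome avoids every A_i.

3·p = 1/18 ≈ 0.055556; existence CERTIFIED by the union bound.


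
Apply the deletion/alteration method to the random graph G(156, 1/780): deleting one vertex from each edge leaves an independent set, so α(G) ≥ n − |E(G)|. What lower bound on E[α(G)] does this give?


E[|E(G)|] = C(156, 2)·p = 12090 · (1/780) = 31/2.
E[α(G)] ≥ n − E[|E(G)|] = 156 − 31/2 = 281/2.
Numerically: ≈ 140.5000.
(This is only a lower bound; the true E[α(G)] may be larger.)

E[α(G)] ≥ 281/2 ≈ 140.5000.


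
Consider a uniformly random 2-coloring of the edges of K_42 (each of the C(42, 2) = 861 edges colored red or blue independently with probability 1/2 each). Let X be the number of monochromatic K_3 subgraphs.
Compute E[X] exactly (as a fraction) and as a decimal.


Let X = Σ_S X_S over the C(42, 3) = 11480 subsets S of size 3, where X_S = 1 if the K_3 on S is monochromatic.
For a fixed S, the K_3 on S has C(3, 2) = 3 edges. P[all 3 edges red] = (1/2)^3, and likewise for blue, so P[monochromatic] = 2·(1/2)^3 = 2^{1 − 3} = 1/4.
By linearity of expectation: E[X] = C(42, 3) · 2^{1 − 3} = 11480 · 1/4 = 2870.
Numerically: E[X] ≈ 2870.000000.

E[X] = C(42,3)·2^(1−C(3,2)) = 2870 ≈ 2870.000000.


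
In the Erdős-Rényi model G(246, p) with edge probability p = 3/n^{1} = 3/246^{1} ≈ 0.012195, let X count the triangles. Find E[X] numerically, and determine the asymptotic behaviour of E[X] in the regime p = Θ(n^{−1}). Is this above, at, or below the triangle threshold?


Number of potential triangles: C(246, 3) = 2450980.
Each occurs with probability p³ ≈ (0.012195)³ ≈ 1.8136707e-06.
By linearity: E[X] = C(246, 3)·p³ ≈ 2450980 · 1.8136707e-06 ≈ 4.44527.
Here α = 1, so p = 3/n is exactly at the triangle threshold p ~ 1/n. Asymptotically E[X] → c³/6 = 3³/6 = 9/2 ≈ 4.50000, a bounded constant. In this regime the triangle count is asymptotically Poisson(c³/6).

E[X] ≈ 4.44527; in regime p = Θ(1/n^{1}) E[X] stays bounded (at the triangle threshold p ~ 1/n).


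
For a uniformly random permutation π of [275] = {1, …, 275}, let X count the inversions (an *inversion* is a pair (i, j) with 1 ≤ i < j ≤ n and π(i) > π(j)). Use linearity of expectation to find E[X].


Write X = Σ X_I over the C(275, 2) = 37675 pairs i < j, with X_I the indicator of one inversion.
There are 37675 indicators.
For each fixed pair i < j, the values π(i) and π(j) are two distinct elements of {1, …, 275} in uniformly random order; by symmetry P[π(i) > π(j)] = 1/2.
By linearity: E[X] = 37675 · (1/2) = C(275, 2) · (1/2) = 37675/2 = 37675/2 ≈ 18837.50000.

E[X] = 37675/2 = 18837.50000.


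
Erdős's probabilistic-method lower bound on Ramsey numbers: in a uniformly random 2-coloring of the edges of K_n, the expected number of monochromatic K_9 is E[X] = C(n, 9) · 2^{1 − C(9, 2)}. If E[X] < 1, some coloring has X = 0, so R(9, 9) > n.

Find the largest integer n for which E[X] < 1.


We need C(n, 9) · 2^{1 − 36} < 1, i.e. C(n, 9) < 2^{36 − 1} = 34359738368.
Check values of n near the boundary:
  n = 63: C(63, 9) = 23667689815; 23667689815 < 34359738368? YES
  n = 64: C(64, 9) = 27540584512; 27540584512 < 34359738368? YES
  n = 65: C(65, 9) = 31966749880; 31966749880 < 34359738368? YES
  n = 66: C(66, 9) = 37014131440; 37014131440 < 34359738368? NO
  n = 67: C(67, 9) = 42757703560; 42757703560 < 34359738368? NO
The largest n with C(n, 9) < 34359738368 is n = 65 (where E[X] = 3995843735/4294967296 ≈ 0.9303549). Hence R(9, 9) > 65, i.e. R(9, 9) ≥ 66.

Largest n = 65; hence R(9, 9) > 65.


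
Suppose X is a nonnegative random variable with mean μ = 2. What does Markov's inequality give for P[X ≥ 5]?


μ = E[X] = 2, a = 5.
Markov: P[X ≥ 5] ≤ μ/a = (2)/5 = 2/5.
Numerically: ≈ 0.400.
(Since a = 5 > μ = 2.000, the bound 2/5 is < 1 and informative.)

P[X ≥ 5] ≤ 2/5 ≈ 0.400.


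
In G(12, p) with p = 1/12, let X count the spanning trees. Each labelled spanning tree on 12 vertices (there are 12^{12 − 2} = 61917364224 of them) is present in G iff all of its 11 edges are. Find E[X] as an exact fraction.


K_12 has 12^{12 − 2} = 61917364224 labelled spanning trees.
For each such spanning tree H, let X_H = 1 if all 11 edges of H are present in G. Then P[X_H = 1] = p^{11} = (1/12)^{11} = 1/743008370688.
By linearity: E[X] = Σ_H E[X_H] = 61917364224 · p^{11} = 61917364224 · 1/743008370688 = 1/12.
Numerically: E[X] ≈ 0.083333.

E[X] = 61917364224 · (1/12)^{11} = 1/12 ≈ 0.083333.


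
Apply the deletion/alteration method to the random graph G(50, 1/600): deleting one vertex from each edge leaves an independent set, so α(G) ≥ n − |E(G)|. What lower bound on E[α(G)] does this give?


E[|E(G)|] = C(50, 2)·p = 1225 · (1/600) = 49/24.
E[α(G)] ≥ n − E[|E(G)|] = 50 − 49/24 = 1151/24.
Numerically: ≈ 47.958.
(This is only a lower bound; the true E[α(G)] may be larger.)

E[α(G)] ≥ 1151/24 ≈ 47.958.


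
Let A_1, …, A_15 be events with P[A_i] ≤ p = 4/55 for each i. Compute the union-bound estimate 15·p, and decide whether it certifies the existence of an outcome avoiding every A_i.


Union bound: P[∪_{i=1}^{15} A_i] ≤ Σ_i P[A_i] ≤ 15·p = 15·(4/55) = 12/11.
Numerically: 12/11 ≈ 1.0909091.
Is 12/11 < 1? NO.
Since the bound 12/11 is ≥ 1, the union bound is uninformative here; it does NOT by itself certify existence.

15·p = 12/11 ≈ 1.0909091; existence NOT certified by the union bound.


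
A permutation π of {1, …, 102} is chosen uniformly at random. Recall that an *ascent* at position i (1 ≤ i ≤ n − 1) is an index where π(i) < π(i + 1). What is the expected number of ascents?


Write X = Σ X_I over i = 1, …, 101, with X_I the indicator of one ascent.
There are 101 indicators.
For each fixed i, the pair (π(i), π(i+1)) is a uniformly random ordered pair of distinct values from {1, …, 102}; by symmetry P[π(i) < π(i+1)] = 1/2.
By linearity: E[X] = 101 · (1/2) = (102 − 1) · (1/2) = 101/2 ≈ 50.5000.

E[X] = 101/2 = 50.5000.


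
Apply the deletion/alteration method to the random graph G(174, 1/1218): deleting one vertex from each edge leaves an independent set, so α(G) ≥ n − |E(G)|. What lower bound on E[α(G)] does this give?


E[|E(G)|] = C(174, 2)·p = 15051 · (1/1218) = 173/14.
E[α(G)] ≥ n − E[|E(G)|] = 174 − 173/14 = 2263/14.
Numerically: ≈ 161.64286.
(This is only a lower bound; the true E[α(G)] may be larger.)

E[α(G)] ≥ 2263/14 ≈ 161.64286.


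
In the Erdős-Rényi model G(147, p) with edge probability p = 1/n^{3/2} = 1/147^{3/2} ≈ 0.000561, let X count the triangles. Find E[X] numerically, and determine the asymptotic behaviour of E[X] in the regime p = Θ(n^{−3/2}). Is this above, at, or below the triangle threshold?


Number of potential triangles: C(147, 3) = 518665.
Each occurs with probability p³ ≈ (0.000561)³ ≈ 1.76633e-10.
By linearity: E[X] = C(147, 3)·p³ ≈ 518665 · 1.76633e-10 ≈ 0.000.
Since α = 3/2 > 1, p = c/n^{3/2} = o(1/n) is below the triangle threshold p ~ 1/n. Asymptotically E[X] ~ (c³/6)·n^{3(1−α)} = (1³/6)·n^{-1.5} → 0, so by Markov's inequality G has no triangles w.h.p.

E[X] ≈ 0.000; in regime p = Θ(1/n^{3/2}) E[X] tends to 0 (below the triangle threshold p ~ 1/n).


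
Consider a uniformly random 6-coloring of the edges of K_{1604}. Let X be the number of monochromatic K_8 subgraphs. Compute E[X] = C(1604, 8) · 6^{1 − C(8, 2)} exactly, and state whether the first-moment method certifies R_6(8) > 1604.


E[X] = C(1604, 8) · 6^{1 − 28} = 1067877273673000226280 · 6^{−27} = 1067877273673000226280/1023490369077469249536.
As a reduced fraction: E[X] = 44494886403041676095/42645432044894552064 ≈ 1.043368.
Is E[X] < 1? NO.
Since E[X] ≥ 1, the first-moment bound is inconclusive at n = 1604; it does NOT by itself certify R_6(8) > 1604.

E[X] = 44494886403041676095/42645432044894552064 ≈ 1.043368; E[X] ≥ 1; first-moment method inconclusive here.


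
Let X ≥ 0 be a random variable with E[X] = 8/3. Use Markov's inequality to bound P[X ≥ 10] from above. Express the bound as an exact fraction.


μ = E[X] = 8/3, a = 10.
Markov: P[X ≥ 10] ≤ μ/a = (8/3)/10 = 4/15.
Numerically: ≈ 0.26667.
(Since a = 10 > μ = 2.66667, the bound 4/15 is < 1 and informative.)

P[X ≥ 10] ≤ 4/15 ≈ 0.26667.


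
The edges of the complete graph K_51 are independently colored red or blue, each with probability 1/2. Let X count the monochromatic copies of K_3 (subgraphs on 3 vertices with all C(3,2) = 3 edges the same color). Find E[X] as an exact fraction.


Let X = Σ_S X_S over the C(51, 3) = 20825 subsets S of size 3, where X_S = 1 if the K_3 on S is monochromatic.
For a fixed S, the K_3 on S has C(3, 2) = 3 edges. P[all 3 edges red] = (1/2)^3, and likewise for blue, so P[monochromatic] = 2·(1/2)^3 = 2^{1 − 3} = 1/4.
Summing: E[X] = C(51, 3) · 2^{1 − 3} = 20825 · 1/4 = 20825/4.
Numerically: E[X] ≈ 5206.250000.

E[X] = C(51,3)·2^(1−C(3,2)) = 20825/4 ≈ 5206.250000.


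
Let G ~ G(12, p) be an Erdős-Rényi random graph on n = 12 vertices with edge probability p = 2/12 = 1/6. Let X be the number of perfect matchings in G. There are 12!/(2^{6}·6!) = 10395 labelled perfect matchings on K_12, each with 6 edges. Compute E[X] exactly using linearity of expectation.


K_12 has 12!/(2^{6}·6!) = 10395 labelled perfect matchings.
For each such perfect matching H, let X_H = 1 if all 6 edges of H are present in G. Then P[X_H = 1] = p^{6} = (1/6)^{6} = 1/46656.
Summing the indicators: E[X] = Σ_H E[X_H] = 10395 · p^{6} = 10395 · 1/46656 = 385/1728.
Numerically: E[X] ≈ 0.2228.

E[X] = 10395 · (1/6)^{6} = 385/1728 ≈ 0.2228.


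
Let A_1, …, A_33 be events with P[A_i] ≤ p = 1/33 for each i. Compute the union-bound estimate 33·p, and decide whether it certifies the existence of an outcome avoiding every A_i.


Union bound: P[∪_{i=1}^{33} A_i] ≤ Σ_i P[A_i] ≤ 33·p = 33·(1/33) = 1.
Numerically: 1 ≈ 1.000.
Is 1 < 1? NO.
Since the bound 1 is ≥ 1, the union bound is uninformative here; it does NOT by itself certify existence.

33·p = 1 ≈ 1.000; existence NOT certified by the union bound.


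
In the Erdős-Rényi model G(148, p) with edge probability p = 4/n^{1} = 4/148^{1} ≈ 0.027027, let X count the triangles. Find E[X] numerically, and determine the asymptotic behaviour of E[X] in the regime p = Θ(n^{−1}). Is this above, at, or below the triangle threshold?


Number of potential triangles: C(148, 3) = 529396.
Each occurs with probability p³ ≈ (0.027027)³ ≈ 1.97421673e-05.
By linearity: E[X] = C(148, 3)·p³ ≈ 529396 · 1.97421673e-05 ≈ 10.451424.
Here α = 1, so p = 4/n is exactly at the triangle threshold p ~ 1/n. Asymptotically E[X] → c³/6 = 4³/6 = 32/3 ≈ 10.666667, a bounded constant. In this regime the triangle count is asymptotically Poisson(c³/6).

E[X] ≈ 10.451424; in regime p = Θ(1/n^{1}) E[X] stays bounded (at the triangle threshold p ~ 1/n).


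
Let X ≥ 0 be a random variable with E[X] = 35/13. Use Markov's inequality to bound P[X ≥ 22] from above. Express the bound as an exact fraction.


μ = E[X] = 35/13, a = 22.
Markov: P[X ≥ 22] ≤ μ/a = (35/13)/22 = 35/286.
Numerically: ≈ 0.12238.
(Since a = 22 > μ = 2.69231, the bound 35/286 is < 1 and informative.)

P[X ≥ 22] ≤ 35/286 ≈ 0.12238.


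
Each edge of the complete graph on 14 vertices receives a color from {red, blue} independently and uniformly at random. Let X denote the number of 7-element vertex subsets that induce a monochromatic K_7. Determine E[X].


Let X = Σ_S X_S over the C(14, 7) = 3432 subsets S of size 7, where X_S = 1 if the K_7 on S is monochromatic.
For a fixed S, the K_7 on S has C(7, 2) = 21 edges. P[all 21 edges red] = (1/2)^21, and likewise for blue, so P[monochromatic] = 2·(1/2)^21 = 2^{1 − 21} = 1/1048576.
Summing: E[X] = C(14, 7) · 2^{1 − 21} = 3432 · 1/1048576 = 429/131072.
Numerically: E[X] ≈ 0.0033.

E[X] = C(14,7)·2^(1−C(7,2)) = 429/131072 ≈ 0.0033.


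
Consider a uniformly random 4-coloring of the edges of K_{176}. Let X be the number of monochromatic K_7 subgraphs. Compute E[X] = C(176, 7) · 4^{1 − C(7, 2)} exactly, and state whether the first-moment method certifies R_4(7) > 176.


E[X] = C(176, 7) · 4^{1 − 21} = 919790691600 · 4^{−20} = 919790691600/1099511627776.
As a reduced fraction: E[X] = 57486918225/68719476736 ≈ 0.837.
Is E[X] < 1? YES.
Since E[X] < 1, there exists a 4-coloring of K_{176} with no monochromatic K_7; hence R_4(7) > 176.

E[X] = 57486918225/68719476736 ≈ 0.837; E[X] < 1, so R_4(7) > 176.


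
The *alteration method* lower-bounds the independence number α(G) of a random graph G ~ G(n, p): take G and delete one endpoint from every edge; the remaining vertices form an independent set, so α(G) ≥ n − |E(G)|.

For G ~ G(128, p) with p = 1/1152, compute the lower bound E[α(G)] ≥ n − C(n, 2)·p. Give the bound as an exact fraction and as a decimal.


E[|E(G)|] = C(128, 2)·p = 8128 · (1/1152) = 127/18.
E[α(G)] ≥ n − E[|E(G)|] = 128 − 127/18 = 2177/18.
Numerically: ≈ 120.944.
(This is only a lower bound; the true E[α(G)] may be larger.)

E[α(G)] ≥ 2177/18 ≈ 120.944.


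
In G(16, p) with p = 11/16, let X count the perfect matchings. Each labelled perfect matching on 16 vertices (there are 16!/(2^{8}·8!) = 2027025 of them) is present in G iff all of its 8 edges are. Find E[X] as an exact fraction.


K_16 has 16!/(2^{8}·8!) = 2027025 labelled perfect matchings.
For each such perfect matching H, let X_H = 1 if all 8 edges of H are present in G. Then P[X_H = 1] = p^{8} = (11/16)^{8} = 214358881/4294967296.
Summing the indicators: E[X] = Σ_H E[X_H] = 2027025 · p^{8} = 2027025 · 214358881/4294967296 = 434510810759025/4294967296.
Numerically: E[X] ≈ 101167.

E[X] = 2027025 · (11/16)^{8} = 434510810759025/4294967296 ≈ 101167.


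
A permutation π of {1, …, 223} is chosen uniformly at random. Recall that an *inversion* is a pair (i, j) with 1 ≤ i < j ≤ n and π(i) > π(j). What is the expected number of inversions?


Write X = Σ X_I over the C(223, 2) = 24753 pairs i < j, with X_I the indicator of one inversion.
There are 24753 indicators.
For each fixed pair i < j, the values π(i) and π(j) are two distinct elements of {1, …, 223} in uniformly random order; by symmetry P[π(i) > π(j)] = 1/2.
By linearity: E[X] = 24753 · (1/2) = C(223, 2) · (1/2) = 24753/2 = 24753/2 ≈ 12376.50000.

E[X] = 24753/2 = 12376.50000.


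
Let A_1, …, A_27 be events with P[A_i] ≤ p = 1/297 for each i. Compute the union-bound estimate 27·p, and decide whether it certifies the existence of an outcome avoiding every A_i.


Union bound: P[∪_{i=1}^{27} A_i] ≤ Σ_i P[A_i] ≤ 27·p = 27·(1/297) = 1/11.
Numerically: 1/11 ≈ 0.09091.
Is 1/11 < 1? YES.
Since P[∪ A_i] ≤ 1/11 < 1, the complement has P[∩ A_i^c] ≥ 1 − 1/11 = 10/11 > 0, so some outcome avoids every A_i.

27·p = 1/11 ≈ 0.09091; existence CERTIFIED by the union bound.


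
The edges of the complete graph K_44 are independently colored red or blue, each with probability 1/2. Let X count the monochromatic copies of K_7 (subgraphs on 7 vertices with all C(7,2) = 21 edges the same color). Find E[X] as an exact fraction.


Let X = Σ_S X_S over the C(44, 7) = 38320568 subsets S of size 7, where X_S = 1 if the K_7 on S is monochromatic.
For a fixed S, the K_7 on S has C(7, 2) = 21 edges. P[all 21 edges red] = (1/2)^21, and likewise for blue, so P[monochromatic] = 2·(1/2)^21 = 2^{1 − 21} = 1/1048576.
Summing: E[X] = C(44, 7) · 2^{1 − 21} = 38320568 · 1/1048576 = 4790071/131072.
Numerically: E[X] ≈ 36.54534.

E[X] = C(44,7)·2^(1−C(7,2)) = 4790071/131072 ≈ 36.54534.


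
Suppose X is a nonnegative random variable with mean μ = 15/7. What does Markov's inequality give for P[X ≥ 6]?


μ = E[X] = 15/7, a = 6.
Markov: P[X ≥ 6] ≤ μ/a = (15/7)/6 = 5/14.
Numerically: ≈ 0.357.
(Since a = 6 > μ = 2.143, the bound 5/14 is < 1 and informative.)

P[X ≥ 6] ≤ 5/14 ≈ 0.357.


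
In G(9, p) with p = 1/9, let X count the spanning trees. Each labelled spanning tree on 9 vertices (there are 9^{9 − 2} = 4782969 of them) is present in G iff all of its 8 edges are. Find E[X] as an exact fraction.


K_9 has 9^{9 − 2} = 4782969 labelled spanning trees.
For each such spanning tree H, let X_H = 1 if all 8 edges of H are present in G. Then P[X_H = 1] = p^{8} = (1/9)^{8} = 1/43046721.
Summing the indicators: E[X] = Σ_H E[X_H] = 4782969 · p^{8} = 4782969 · 1/43046721 = 1/9.
Numerically: E[X] ≈ 0.11111.

E[X] = 4782969 · (1/9)^{8} = 1/9 ≈ 0.11111.


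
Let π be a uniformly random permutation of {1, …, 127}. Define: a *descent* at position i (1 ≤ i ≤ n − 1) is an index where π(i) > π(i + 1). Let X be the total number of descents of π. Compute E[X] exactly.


Write X = Σ X_I over i = 1, …, 126, with X_I the indicator of one descent.
There are 126 indicators.
For each fixed i, the pair (π(i), π(i+1)) is a uniformly random ordered pair of distinct values from {1, …, 127}; by symmetry P[π(i) > π(i+1)] = 1/2.
By linearity: E[X] = 126 · (1/2) = (127 − 1) · (1/2) = 63 ≈ 63.000000.

E[X] = 63 = 63.000000.


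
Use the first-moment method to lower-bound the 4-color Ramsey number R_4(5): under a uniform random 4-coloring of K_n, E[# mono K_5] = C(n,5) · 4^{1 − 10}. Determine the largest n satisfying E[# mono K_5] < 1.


We need C(n, 5) · 4^{1 − 10} < 1, i.e. C(n, 5) < 4^{10 − 1} = 262144.
Check values of n near the boundary:
  n = 28: C(28, 5) = 98280; 98280 < 262144? YES
  n = 29: C(29, 5) = 118755; 118755 < 262144? YES
  n = 30: C(30, 5) = 142506; 142506 < 262144? YES
  n = 31: C(31, 5) = 169911; 169911 < 262144? YES
  n = 32: C(32, 5) = 201376; 201376 < 262144? YES
  n = 33: C(33, 5) = 237336; 237336 < 262144? YES
  n = 34: C(34, 5) = 278256; 278256 < 262144? NO
The largest n with C(n, 5) < 262144 is n = 33 (where E[X] = 29667/32768 ≈ 0.905365). Hence R_4(5) > 33, i.e. R_4(5) ≥ 34.

Largest n = 33; hence R_4(5) > 33.


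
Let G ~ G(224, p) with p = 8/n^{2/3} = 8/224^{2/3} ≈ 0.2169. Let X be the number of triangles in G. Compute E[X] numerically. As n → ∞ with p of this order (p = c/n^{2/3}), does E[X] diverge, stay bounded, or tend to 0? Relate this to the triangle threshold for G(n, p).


Number of potential triangles: C(224, 3) = 1848224.
Each occurs with probability p³ ≈ (0.2169)³ ≈ 1.020408e-02.
By linearity: E[X] = C(224, 3)·p³ ≈ 1848224 · 1.020408e-02 ≈ 18859.4286.
Since α = 2/3 < 1, p = c/n^{2/3} ≫ 1/n is above the triangle threshold p ~ 1/n. Asymptotically E[X] ~ (c³/6)·n^{3(1−α)} = (8³/6)·n^{1} → ∞; triangles are abundant w.h.p.

E[X] ≈ 18859.4286; in regime p = Θ(1/n^{2/3}) E[X] diverges (above the triangle threshold p ~ 1/n).


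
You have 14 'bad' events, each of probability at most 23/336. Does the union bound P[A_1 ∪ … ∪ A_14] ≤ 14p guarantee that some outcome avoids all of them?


Union bound: P[∪_{i=1}^{14} A_i] ≤ Σ_i P[A_i] ≤ 14·p = 14·(23/336) = 23/24.
Numerically: 23/24 ≈ 0.958333.
Is 23/24 < 1? YES.
Since P[∪ A_i] ≤ 23/24 < 1, the complement has P[∩ A_i^c] ≥ 1 − 23/24 = 1/24 > 0, so some outcome avoids every A_i.

14·p = 23/24 ≈ 0.958333; existence CERTIFIED by the union bound.


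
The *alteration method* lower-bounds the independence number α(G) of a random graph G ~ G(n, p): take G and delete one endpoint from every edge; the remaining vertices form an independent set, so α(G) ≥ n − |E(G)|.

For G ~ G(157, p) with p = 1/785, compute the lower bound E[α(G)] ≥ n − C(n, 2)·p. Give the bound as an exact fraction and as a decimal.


E[|E(G)|] = C(157, 2)·p = 12246 · (1/785) = 78/5.
E[α(G)] ≥ n − E[|E(G)|] = 157 − 78/5 = 707/5.
Numerically: ≈ 141.4000.
(This is only a lower bound; the true E[α(G)] may be larger.)

E[α(G)] ≥ 707/5 ≈ 141.4000.


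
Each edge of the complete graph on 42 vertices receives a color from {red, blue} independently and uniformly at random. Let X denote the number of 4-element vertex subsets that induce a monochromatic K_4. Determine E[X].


Let X = Σ_S X_S over the C(42, 4) = 111930 subsets S of size 4, where X_S = 1 if the K_4 on S is monochromatic.
For a fixed S, the K_4 on S has C(4, 2) = 6 edges. P[all 6 edges red] = (1/2)^6, and likewise for blue, so P[monochromatic] = 2·(1/2)^6 = 2^{1 − 6} = 1/32.
By linearity: E[X] = C(42, 4) · 2^{1 − 6} = 111930 · 1/32 = 55965/16.
Numerically: E[X] ≈ 3497.81250.

E[X] = C(42,4)·2^(1−C(4,2)) = 55965/16 ≈ 3497.81250.


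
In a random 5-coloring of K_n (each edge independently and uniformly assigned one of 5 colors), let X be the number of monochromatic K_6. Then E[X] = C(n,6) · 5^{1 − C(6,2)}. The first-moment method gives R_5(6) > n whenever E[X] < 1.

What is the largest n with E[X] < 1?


We need C(n, 6) · 5^{1 − 15} < 1, i.e. C(n, 6) < 5^{15 − 1} = 6103515625.
Check values of n near the boundary:
  n = 129: C(129, 6) = 5688177600; 5688177600 < 6103515625? YES
  n = 130: C(130, 6) = 5963412000; 5963412000 < 6103515625? YES
  n = 131: C(131, 6) = 6249655776; 6249655776 < 6103515625? NO
  n = 132: C(132, 6) = 6547258432; 6547258432 < 6103515625? NO
The largest n with C(n, 6) < 6103515625 is n = 130 (where E[X] = 47707296/48828125 ≈ 0.9770454). Hence R_5(6) > 130, i.e. R_5(6) ≥ 131.

Largest n = 130; hence R_5(6) > 130.


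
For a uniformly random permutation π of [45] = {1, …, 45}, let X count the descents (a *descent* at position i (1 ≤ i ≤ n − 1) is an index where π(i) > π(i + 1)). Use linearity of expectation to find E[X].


Write X = Σ X_I over i = 1, …, 44, with X_I the indicator of one descent.
There are 44 indicators.
For each fixed i, the pair (π(i), π(i+1)) is a uniformly random ordered pair of distinct values from {1, …, 45}; by symmetry P[π(i) > π(i+1)] = 1/2.
By linearity: E[X] = 44 · (1/2) = (45 − 1) · (1/2) = 22 ≈ 22.00000.

E[X] = 22 = 22.00000.


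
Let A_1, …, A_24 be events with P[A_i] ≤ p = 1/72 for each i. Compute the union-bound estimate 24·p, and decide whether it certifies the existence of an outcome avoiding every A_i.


Union bound: P[∪_{i=1}^{24} A_i] ≤ Σ_i P[A_i] ≤ 24·p = 24·(1/72) = 1/3.
Numerically: 1/3 ≈ 0.333333.
Is 1/3 < 1? YES.
Since P[∪ A_i] ≤ 1/3 < 1, the complement has P[∩ A_i^c] ≥ 1 − 1/3 = 2/3 > 0, so some outcome avoids every A_i.

24·p = 1/3 ≈ 0.333333; existence CERTIFIED by the union bound.


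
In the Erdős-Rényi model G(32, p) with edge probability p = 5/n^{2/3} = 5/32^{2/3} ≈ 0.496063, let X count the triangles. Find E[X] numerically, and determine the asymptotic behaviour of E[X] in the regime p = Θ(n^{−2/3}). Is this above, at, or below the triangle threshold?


Number of potential triangles: C(32, 3) = 4960.
Each occurs with probability p³ ≈ (0.496063)³ ≈ 1.22070313e-01.
By linearity: E[X] = C(32, 3)·p³ ≈ 4960 · 1.22070313e-01 ≈ 605.468750.
Since α = 2/3 < 1, p = c/n^{2/3} ≫ 1/n is above the triangle threshold p ~ 1/n. Asymptotically E[X] ~ (c³/6)·n^{3(1−α)} = (5³/6)·n^{1} → ∞; triangles are abundant w.h.p.

E[X] ≈ 605.468750; in regime p = Θ(1/n^{2/3}) E[X] diverges (above the triangle threshold p ~ 1/n).


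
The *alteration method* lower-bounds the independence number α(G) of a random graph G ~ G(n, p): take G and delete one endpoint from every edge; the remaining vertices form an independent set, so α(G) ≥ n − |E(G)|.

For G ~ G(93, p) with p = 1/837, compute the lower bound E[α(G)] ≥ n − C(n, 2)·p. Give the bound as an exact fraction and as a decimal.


E[|E(G)|] = C(93, 2)·p = 4278 · (1/837) = 46/9.
E[α(G)] ≥ n − E[|E(G)|] = 93 − 46/9 = 791/9.
Numerically: ≈ 87.889.
(This is only a lower bound; the true E[α(G)] may be larger.)

E[α(G)] ≥ 791/9 ≈ 87.889.


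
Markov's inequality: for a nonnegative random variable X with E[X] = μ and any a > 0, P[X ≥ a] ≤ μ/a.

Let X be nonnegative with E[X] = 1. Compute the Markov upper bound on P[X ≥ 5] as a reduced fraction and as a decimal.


μ = E[X] = 1, a = 5.
Markov: P[X ≥ 5] ≤ μ/a = (1)/5 = 1/5.
Numerically: ≈ 0.20000.
(Since a = 5 > μ = 1.00000, the bound 1/5 is < 1 and informative.)

P[X ≥ 5] ≤ 1/5 ≈ 0.20000.
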